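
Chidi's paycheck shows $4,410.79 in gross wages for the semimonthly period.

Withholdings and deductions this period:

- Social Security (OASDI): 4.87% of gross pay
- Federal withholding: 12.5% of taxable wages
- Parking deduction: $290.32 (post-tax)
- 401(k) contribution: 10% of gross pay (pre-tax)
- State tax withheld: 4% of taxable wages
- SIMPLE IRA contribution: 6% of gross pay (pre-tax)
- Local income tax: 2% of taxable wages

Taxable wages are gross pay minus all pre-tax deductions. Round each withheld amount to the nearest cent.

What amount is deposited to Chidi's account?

$2,514.50

401(k) contribution: $4,410.79 × 0.1 = $441.08
SIMPLE IRA contribution: $4,410.79 × 0.06 = $264.65
Pre-tax total = $441.08 + $264.65 = $705.73
Taxable wages = $4,410.79 − $705.73 = $3,705.06
State tax withheld: $3,705.06 × 0.04 = $148.20
Local income tax: $3,705.06 × 0.02 = $74.10
Federal withholding: $3,705.06 × 0.125 = $463.13
Social Security (OASDI): $4,410.79 × 0.0487 = $214.81
Parking deduction: $290.32
Total deductions = $441.08 + $264.65 + $148.20 + $74.10 + $463.13 + $214.81 + $290.32 = $1,896.29
Net pay = $4,410.79 − $1,896.29 = $2,514.50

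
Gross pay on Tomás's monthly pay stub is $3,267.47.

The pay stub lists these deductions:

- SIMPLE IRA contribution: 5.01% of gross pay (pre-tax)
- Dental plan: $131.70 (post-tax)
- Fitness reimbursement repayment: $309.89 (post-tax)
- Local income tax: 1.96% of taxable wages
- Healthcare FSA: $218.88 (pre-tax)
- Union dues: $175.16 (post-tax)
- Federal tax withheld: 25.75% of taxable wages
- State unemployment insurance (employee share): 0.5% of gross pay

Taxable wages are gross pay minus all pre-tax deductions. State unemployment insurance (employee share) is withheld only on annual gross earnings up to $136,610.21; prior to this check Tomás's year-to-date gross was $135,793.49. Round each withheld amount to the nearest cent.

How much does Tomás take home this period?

$1,464.66

Healthcare FSA: $218.88
SIMPLE IRA contribution: $3,267.47 × 0.0501 = $163.70
Pre-tax total = $218.88 + $163.70 = $382.58
Taxable wages = $3,267.47 − $382.58 = $2,884.89
Federal tax withheld: $2,884.89 × 0.2575 = $742.86
Local income tax: $2,884.89 × 0.0196 = $56.54
State unemployment insurance (employee share): only $136,610.21 − $135,793.49 = $816.72 of this check is subject → $816.72 × 0.005 = $4.08
Fitness reimbursement repayment: $309.89
Union dues: $175.16
Dental plan: $131.70
Total deductions = $218.88 + $163.70 + $742.86 + $56.54 + $4.08 + $309.89 + $175.16 + $131.70 = $1,802.81
Net pay = $3,267.47 − $1,802.81 = $1,464.66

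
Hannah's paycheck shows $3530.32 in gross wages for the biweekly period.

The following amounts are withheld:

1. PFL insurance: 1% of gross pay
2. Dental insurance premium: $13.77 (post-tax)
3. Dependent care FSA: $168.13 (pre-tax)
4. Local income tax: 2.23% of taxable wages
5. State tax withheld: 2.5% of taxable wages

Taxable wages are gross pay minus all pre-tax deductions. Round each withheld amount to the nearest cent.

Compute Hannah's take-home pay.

Dependent care FSA: $168.13
Taxable wages = $3530.32 − $168.13 = $3362.19
Local income tax: $3362.19 × 0.0223 = $74.98
State tax withheld: $3362.19 × 0.025 = $84.05
PFL insurance: $3530.32 × 0.01 = $35.30
Dental insurance premium: $13.77
Total deductions = $168.13 + $74.98 + $84.05 + $35.30 + $13.77 = $376.23
Net pay = $3530.32 − $376.23 = $3154.09

$3154.09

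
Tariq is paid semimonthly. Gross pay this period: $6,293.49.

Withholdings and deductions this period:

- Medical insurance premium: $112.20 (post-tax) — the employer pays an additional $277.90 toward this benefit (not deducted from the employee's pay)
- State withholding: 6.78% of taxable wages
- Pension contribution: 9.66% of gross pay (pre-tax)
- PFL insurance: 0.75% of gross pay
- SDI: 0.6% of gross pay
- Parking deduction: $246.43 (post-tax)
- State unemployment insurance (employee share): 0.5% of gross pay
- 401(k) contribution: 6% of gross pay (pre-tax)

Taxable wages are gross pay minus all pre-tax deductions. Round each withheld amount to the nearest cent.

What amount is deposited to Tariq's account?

$4,472.99

401(k) contribution: $6,293.49 × 0.06 = $377.61
Pension contribution: $6,293.49 × 0.0966 = $607.95
Pre-tax total = $377.61 + $607.95 = $985.56
Taxable wages = $6,293.49 − $985.56 = $5,307.93
State withholding: $5,307.93 × 0.0678 = $359.88
SDI: $6,293.49 × 0.006 = $37.76
State unemployment insurance (employee share): $6,293.49 × 0.005 = $31.47
PFL insurance: $6,293.49 × 0.0075 = $47.20
Medical insurance premium: $112.20
Parking deduction: $246.43
(Employer's $277.90 toward medical insurance premium is not withheld from the employee.)
Total deductions = $377.61 + $607.95 + $359.88 + $37.76 + $31.47 + $47.20 + $112.20 + $246.43 = $1,820.50
Net pay = $6,293.49 − $1,820.50 = $4,472.99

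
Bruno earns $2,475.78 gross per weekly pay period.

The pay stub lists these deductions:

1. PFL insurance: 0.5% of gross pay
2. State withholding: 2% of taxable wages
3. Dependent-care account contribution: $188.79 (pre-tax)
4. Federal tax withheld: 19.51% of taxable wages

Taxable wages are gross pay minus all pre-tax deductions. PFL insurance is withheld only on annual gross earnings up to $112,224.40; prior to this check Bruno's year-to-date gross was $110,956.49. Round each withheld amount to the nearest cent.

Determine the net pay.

Dependent-care account contribution: $188.79
Taxable wages = $2,475.78 − $188.79 = $2,286.99
State withholding: $2,286.99 × 0.02 = $45.74
Federal tax withheld: $2,286.99 × 0.1951 = $446.19
PFL insurance: only $112,224.40 − $110,956.49 = $1,267.91 of this check is subject → $1,267.91 × 0.005 = $6.34
Total deductions = $188.79 + $45.74 + $446.19 + $6.34 = $687.06
Net pay = $2,475.78 − $687.06 = $1,788.72

$1,788.72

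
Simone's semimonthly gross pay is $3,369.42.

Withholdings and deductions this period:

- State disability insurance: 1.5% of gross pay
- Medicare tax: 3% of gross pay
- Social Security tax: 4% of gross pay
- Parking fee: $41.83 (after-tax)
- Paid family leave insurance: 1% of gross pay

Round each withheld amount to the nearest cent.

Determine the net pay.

Social Security tax: $3,369.42 × 0.04 = $134.78
State disability insurance: $3,369.42 × 0.015 = $50.54
Paid family leave insurance: $3,369.42 × 0.01 = $33.69
Medicare tax: $3,369.42 × 0.03 = $101.08
Parking fee: $41.83
Total deductions = $134.78 + $50.54 + $33.69 + $101.08 + $41.83 = $361.92
Net pay = $3,369.42 − $361.92 = $3,007.50

$3,007.50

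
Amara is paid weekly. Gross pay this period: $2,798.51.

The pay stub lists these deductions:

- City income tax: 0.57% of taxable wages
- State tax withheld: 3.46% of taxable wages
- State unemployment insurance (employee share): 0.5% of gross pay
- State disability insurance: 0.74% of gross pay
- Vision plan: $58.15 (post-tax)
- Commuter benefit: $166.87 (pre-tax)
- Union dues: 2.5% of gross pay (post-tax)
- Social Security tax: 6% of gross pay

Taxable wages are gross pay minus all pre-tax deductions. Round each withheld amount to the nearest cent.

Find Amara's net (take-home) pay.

Commuter benefit: $166.87
Taxable wages = $2,798.51 − $166.87 = $2,631.64
City income tax: $2,631.64 × 0.0057 = $15.00
State tax withheld: $2,631.64 × 0.0346 = $91.05
State disability insurance: $2,798.51 × 0.0074 = $20.71
Social Security tax: $2,798.51 × 0.06 = $167.91
State unemployment insurance (employee share): $2,798.51 × 0.005 = $13.99
Union dues: $2,798.51 × 0.025 = $69.96
Vision plan: $58.15
Total deductions = $166.87 + $15.00 + $91.05 + $20.71 + $167.91 + $13.99 + $69.96 + $58.15 = $603.64
Net pay = $2,798.51 − $603.64 = $2,194.87

$2,194.87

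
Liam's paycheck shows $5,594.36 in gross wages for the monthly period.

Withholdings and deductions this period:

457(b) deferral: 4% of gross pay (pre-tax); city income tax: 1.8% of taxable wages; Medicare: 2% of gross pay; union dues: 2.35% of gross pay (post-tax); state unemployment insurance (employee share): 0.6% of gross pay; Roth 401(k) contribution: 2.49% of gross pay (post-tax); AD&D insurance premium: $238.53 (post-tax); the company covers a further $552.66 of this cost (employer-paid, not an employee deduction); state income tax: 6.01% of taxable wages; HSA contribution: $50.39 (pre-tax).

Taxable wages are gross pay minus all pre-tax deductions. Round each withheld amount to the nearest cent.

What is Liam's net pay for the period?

$4,249.94

HSA contribution: $50.39
457(b) deferral: $5,594.36 × 0.04 = $223.77
Pre-tax total = $50.39 + $223.77 = $274.16
Taxable wages = $5,594.36 − $274.16 = $5,320.20
State income tax: $5,320.20 × 0.0601 = $319.74
City income tax: $5,320.20 × 0.018 = $95.76
Medicare: $5,594.36 × 0.02 = $111.89
State unemployment insurance (employee share): $5,594.36 × 0.006 = $33.57
Roth 401(k) contribution: $5,594.36 × 0.0249 = $139.30
Union dues: $5,594.36 × 0.0235 = $131.47
AD&D insurance premium: $238.53
(Employer's $552.66 toward AD&D insurance premium is not withheld from the employee.)
Total deductions = $50.39 + $223.77 + $319.74 + $95.76 + $111.89 + $33.57 + $139.30 + $131.47 + $238.53 = $1,344.42
Net pay = $5,594.36 − $1,344.42 = $4,249.94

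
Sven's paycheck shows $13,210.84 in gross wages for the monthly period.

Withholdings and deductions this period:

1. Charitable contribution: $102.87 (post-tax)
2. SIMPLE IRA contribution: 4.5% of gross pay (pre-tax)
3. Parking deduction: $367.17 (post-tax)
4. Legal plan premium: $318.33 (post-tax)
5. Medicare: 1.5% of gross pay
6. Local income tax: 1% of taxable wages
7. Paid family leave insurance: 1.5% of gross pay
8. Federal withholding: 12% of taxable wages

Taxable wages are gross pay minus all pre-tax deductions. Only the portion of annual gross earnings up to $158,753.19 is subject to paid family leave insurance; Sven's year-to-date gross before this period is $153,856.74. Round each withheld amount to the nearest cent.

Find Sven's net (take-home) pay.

$9,916.25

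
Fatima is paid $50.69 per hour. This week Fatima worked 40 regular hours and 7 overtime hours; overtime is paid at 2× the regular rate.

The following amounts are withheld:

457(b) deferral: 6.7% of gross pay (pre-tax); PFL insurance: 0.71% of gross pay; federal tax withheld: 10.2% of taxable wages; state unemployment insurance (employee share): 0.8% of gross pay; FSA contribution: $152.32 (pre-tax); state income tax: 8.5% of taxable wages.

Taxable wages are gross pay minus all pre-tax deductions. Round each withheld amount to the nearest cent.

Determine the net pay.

$1,911.12

Regular pay: 40 × $50.69 = $2,027.60
Overtime pay: 7 × $50.69 × 2 = $709.66
Gross pay = $2,027.60 + $709.66 = $2,737.26
457(b) deferral: $2,737.26 × 0.067 = $183.40
FSA contribution: $152.32
Pre-tax total = $183.40 + $152.32 = $335.72
Taxable wages = $2,737.26 − $335.72 = $2,401.54
Federal tax withheld: $2,401.54 × 0.102 = $244.96
State income tax: $2,401.54 × 0.085 = $204.13
State unemployment insurance (employee share): $2,737.26 × 0.008 = $21.90
PFL insurance: $2,737.26 × 0.0071 = $19.43
Total deductions = $183.40 + $152.32 + $244.96 + $204.13 + $21.90 + $19.43 = $826.14
Net pay = $2,737.26 − $826.14 = $1,911.12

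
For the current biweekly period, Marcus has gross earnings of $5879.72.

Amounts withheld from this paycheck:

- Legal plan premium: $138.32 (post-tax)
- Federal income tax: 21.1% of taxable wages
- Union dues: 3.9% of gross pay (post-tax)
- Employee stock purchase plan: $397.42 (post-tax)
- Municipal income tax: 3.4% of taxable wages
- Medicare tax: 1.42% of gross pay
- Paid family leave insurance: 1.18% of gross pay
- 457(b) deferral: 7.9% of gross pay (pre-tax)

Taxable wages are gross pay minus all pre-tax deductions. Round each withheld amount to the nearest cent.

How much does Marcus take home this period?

457(b) deferral: $5879.72 × 0.079 = $464.50
Taxable wages = $5879.72 − $464.50 = $5415.22
Municipal income tax: $5415.22 × 0.034 = $184.12
Federal income tax: $5415.22 × 0.211 = $1142.61
Paid family leave insurance: $5879.72 × 0.0118 = $69.38
Medicare tax: $5879.72 × 0.0142 = $83.49
Union dues: $5879.72 × 0.039 = $229.31
Legal plan premium: $138.32
Employee stock purchase plan: $397.42
Total deductions = $464.50 + $184.12 + $1142.61 + $69.38 + $83.49 + $229.31 + $138.32 + $397.42 = $2709.15
Net pay = $5879.72 − $2709.15 = $3170.57

$3170.57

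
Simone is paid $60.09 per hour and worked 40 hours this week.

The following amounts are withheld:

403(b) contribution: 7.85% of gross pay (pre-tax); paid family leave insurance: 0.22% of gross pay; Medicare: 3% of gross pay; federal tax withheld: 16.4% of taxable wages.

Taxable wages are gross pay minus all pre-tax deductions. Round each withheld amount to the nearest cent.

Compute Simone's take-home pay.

$1,774.27

Gross pay: 40 × $60.09 = $2,403.60
403(b) contribution: $2,403.60 × 0.0785 = $188.68
Taxable wages = $2,403.60 − $188.68 = $2,214.92
Federal tax withheld: $2,214.92 × 0.164 = $363.25
Paid family leave insurance: $2,403.60 × 0.0022 = $5.29
Medicare: $2,403.60 × 0.03 = $72.11
Total deductions = $188.68 + $363.25 + $5.29 + $72.11 = $629.33
Net pay = $2,403.60 − $629.33 = $1,774.27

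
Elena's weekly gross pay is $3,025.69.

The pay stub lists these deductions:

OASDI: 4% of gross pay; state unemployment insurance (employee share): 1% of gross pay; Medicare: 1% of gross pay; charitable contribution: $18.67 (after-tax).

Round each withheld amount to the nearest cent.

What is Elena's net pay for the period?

OASDI: $3,025.69 × 0.04 = $121.03
Medicare: $3,025.69 × 0.01 = $30.26
State unemployment insurance (employee share): $3,025.69 × 0.01 = $30.26
Charitable contribution: $18.67
Total deductions = $121.03 + $30.26 + $30.26 + $18.67 = $200.22
Net pay = $3,025.69 − $200.22 = $2,825.47

$2,825.47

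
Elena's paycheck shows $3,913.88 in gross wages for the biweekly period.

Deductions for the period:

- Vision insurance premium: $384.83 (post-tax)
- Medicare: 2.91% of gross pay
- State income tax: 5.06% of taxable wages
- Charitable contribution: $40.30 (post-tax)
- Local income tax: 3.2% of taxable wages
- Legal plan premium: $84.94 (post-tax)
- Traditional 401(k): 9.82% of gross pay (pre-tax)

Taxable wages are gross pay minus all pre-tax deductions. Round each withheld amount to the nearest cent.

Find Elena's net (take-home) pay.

$2,614.04

Traditional 401(k): $3,913.88 × 0.0982 = $384.34
Taxable wages = $3,913.88 − $384.34 = $3,529.54
Local income tax: $3,529.54 × 0.032 = $112.95
State income tax: $3,529.54 × 0.0506 = $178.59
Medicare: $3,913.88 × 0.0291 = $113.89
Legal plan premium: $84.94
Vision insurance premium: $384.83
Charitable contribution: $40.30
Total deductions = $384.34 + $112.95 + $178.59 + $113.89 + $84.94 + $384.83 + $40.30 = $1,299.84
Net pay = $3,913.88 − $1,299.84 = $2,614.04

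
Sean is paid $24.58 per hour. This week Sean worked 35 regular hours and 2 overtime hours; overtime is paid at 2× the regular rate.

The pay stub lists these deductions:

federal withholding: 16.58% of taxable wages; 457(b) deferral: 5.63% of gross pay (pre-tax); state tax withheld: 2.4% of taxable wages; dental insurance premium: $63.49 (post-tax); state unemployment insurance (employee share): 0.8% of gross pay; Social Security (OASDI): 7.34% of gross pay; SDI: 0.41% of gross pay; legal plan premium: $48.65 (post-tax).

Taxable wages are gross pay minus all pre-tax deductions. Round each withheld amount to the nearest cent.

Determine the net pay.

$538.85

Regular pay: 35 × $24.58 = $860.30
Overtime pay: 2 × $24.58 × 2 = $98.32
Gross pay = $860.30 + $98.32 = $958.62
457(b) deferral: $958.62 × 0.0563 = $53.97
Taxable wages = $958.62 − $53.97 = $904.65
Federal withholding: $904.65 × 0.1658 = $149.99
State tax withheld: $904.65 × 0.024 = $21.71
State unemployment insurance (employee share): $958.62 × 0.008 = $7.67
Social Security (OASDI): $958.62 × 0.0734 = $70.36
SDI: $958.62 × 0.0041 = $3.93
Dental insurance premium: $63.49
Legal plan premium: $48.65
Total deductions = $53.97 + $149.99 + $21.71 + $7.67 + $70.36 + $3.93 + $63.49 + $48.65 = $419.77
Net pay = $958.62 − $419.77 = $538.85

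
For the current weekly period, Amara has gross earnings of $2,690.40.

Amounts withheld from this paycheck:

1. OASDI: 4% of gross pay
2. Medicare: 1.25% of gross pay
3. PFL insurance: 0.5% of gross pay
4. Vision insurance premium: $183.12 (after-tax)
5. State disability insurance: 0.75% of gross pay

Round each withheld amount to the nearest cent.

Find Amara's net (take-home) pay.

Medicare: $2,690.40 × 0.0125 = $33.63
PFL insurance: $2,690.40 × 0.005 = $13.45
OASDI: $2,690.40 × 0.04 = $107.62
State disability insurance: $2,690.40 × 0.0075 = $20.18
Vision insurance premium: $183.12
Total deductions = $33.63 + $13.45 + $107.62 + $20.18 + $183.12 = $358.00
Net pay = $2,690.40 − $358.00 = $2,332.40

$2,332.40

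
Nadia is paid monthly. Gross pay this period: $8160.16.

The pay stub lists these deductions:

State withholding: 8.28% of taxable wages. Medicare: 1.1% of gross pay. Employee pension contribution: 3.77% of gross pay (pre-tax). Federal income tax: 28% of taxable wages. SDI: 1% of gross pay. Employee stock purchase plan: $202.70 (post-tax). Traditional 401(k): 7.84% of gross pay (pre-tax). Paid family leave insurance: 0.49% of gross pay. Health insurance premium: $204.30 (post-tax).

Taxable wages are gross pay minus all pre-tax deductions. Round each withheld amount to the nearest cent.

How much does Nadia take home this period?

Employee pension contribution: $8160.16 × 0.0377 = $307.64
Traditional 401(k): $8160.16 × 0.0784 = $639.76
Pre-tax total = $307.64 + $639.76 = $947.40
Taxable wages = $8160.16 − $947.40 = $7212.76
State withholding: $7212.76 × 0.0828 = $597.22
Federal income tax: $7212.76 × 0.28 = $2019.57
Medicare: $8160.16 × 0.011 = $89.76
Paid family leave insurance: $8160.16 × 0.0049 = $39.98
SDI: $8160.16 × 0.01 = $81.60
Employee stock purchase plan: $202.70
Health insurance premium: $204.30
Total deductions = $307.64 + $639.76 + $597.22 + $2019.57 + $89.76 + $39.98 + $81.60 + $202.70 + $204.30 = $4182.53
Net pay = $8160.16 − $4182.53 = $3977.63

$3977.63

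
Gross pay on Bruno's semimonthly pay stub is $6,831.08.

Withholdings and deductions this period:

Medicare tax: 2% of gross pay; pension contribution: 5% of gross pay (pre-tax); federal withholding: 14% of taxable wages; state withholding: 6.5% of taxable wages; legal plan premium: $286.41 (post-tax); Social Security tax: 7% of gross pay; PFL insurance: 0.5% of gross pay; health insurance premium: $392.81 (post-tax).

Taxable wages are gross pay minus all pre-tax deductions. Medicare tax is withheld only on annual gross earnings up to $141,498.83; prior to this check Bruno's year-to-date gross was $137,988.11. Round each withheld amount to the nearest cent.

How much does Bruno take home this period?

Pension contribution: $6,831.08 × 0.05 = $341.55
Taxable wages = $6,831.08 − $341.55 = $6,489.53
Federal withholding: $6,489.53 × 0.14 = $908.53
State withholding: $6,489.53 × 0.065 = $421.82
Medicare tax: only $141,498.83 − $137,988.11 = $3,510.72 of this check is subject → $3,510.72 × 0.02 = $70.21
PFL insurance: $6,831.08 × 0.005 = $34.16
Social Security tax: $6,831.08 × 0.07 = $478.18
Health insurance premium: $392.81
Legal plan premium: $286.41
Total deductions = $341.55 + $908.53 + $421.82 + $70.21 + $34.16 + $478.18 + $392.81 + $286.41 = $2,933.67
Net pay = $6,831.08 − $2,933.67 = $3,897.41

$3,897.41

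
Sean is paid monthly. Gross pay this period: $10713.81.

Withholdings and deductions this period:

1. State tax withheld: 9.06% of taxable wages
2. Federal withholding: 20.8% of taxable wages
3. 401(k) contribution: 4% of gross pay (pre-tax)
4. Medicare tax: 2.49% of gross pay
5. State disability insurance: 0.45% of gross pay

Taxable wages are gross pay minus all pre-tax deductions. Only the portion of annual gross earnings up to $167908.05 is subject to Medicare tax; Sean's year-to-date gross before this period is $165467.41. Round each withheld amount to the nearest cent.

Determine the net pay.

$7105.11

401(k) contribution: $10713.81 × 0.04 = $428.55
Taxable wages = $10713.81 − $428.55 = $10285.26
Federal withholding: $10285.26 × 0.208 = $2139.33
State tax withheld: $10285.26 × 0.0906 = $931.84
Medicare tax: only $167908.05 − $165467.41 = $2440.64 of this check is subject → $2440.64 × 0.0249 = $60.77
State disability insurance: $10713.81 × 0.0045 = $48.21
Total deductions = $428.55 + $2139.33 + $931.84 + $60.77 + $48.21 = $3608.70
Net pay = $10713.81 − $3608.70 = $7105.11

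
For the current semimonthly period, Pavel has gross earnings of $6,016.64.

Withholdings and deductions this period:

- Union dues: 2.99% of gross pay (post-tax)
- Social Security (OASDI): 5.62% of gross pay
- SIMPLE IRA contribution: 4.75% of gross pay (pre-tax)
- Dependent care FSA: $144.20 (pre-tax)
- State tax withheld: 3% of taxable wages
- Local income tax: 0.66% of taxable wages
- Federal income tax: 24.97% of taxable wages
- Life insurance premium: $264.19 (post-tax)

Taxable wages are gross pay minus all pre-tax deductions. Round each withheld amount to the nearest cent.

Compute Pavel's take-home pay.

SIMPLE IRA contribution: $6,016.64 × 0.0475 = $285.79
Dependent care FSA: $144.20
Pre-tax total = $285.79 + $144.20 = $429.99
Taxable wages = $6,016.64 − $429.99 = $5,586.65
Local income tax: $5,586.65 × 0.0066 = $36.87
Federal income tax: $5,586.65 × 0.2497 = $1,394.99
State tax withheld: $5,586.65 × 0.03 = $167.60
Social Security (OASDI): $6,016.64 × 0.0562 = $338.14
Union dues: $6,016.64 × 0.0299 = $179.90
Life insurance premium: $264.19
Total deductions = $285.79 + $144.20 + $36.87 + $1,394.99 + $167.60 + $338.14 + $179.90 + $264.19 = $2,811.68
Net pay = $6,016.64 − $2,811.68 = $3,204.96

$3,204.96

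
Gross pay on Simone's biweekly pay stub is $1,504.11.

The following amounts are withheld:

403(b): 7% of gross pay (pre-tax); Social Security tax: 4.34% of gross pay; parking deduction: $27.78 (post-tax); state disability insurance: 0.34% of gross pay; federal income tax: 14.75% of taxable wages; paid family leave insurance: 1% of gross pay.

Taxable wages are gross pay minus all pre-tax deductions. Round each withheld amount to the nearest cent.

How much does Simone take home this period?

$1,079.28

403(b): $1,504.11 × 0.07 = $105.29
Taxable wages = $1,504.11 − $105.29 = $1,398.82
Federal income tax: $1,398.82 × 0.1475 = $206.33
State disability insurance: $1,504.11 × 0.0034 = $5.11
Paid family leave insurance: $1,504.11 × 0.01 = $15.04
Social Security tax: $1,504.11 × 0.0434 = $65.28
Parking deduction: $27.78
Total deductions = $105.29 + $206.33 + $5.11 + $15.04 + $65.28 + $27.78 = $424.83
Net pay = $1,504.11 − $424.83 = $1,079.28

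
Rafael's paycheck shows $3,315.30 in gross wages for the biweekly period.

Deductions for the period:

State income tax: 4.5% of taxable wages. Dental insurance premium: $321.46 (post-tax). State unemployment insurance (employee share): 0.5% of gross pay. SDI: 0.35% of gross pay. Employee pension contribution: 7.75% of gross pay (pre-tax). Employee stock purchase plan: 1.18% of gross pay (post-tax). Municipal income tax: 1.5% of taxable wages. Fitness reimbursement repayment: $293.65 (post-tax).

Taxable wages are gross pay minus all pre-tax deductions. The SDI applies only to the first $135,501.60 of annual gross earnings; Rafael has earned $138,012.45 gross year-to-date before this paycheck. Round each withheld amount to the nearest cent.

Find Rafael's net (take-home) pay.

Employee pension contribution: $3,315.30 × 0.0775 = $256.94
Taxable wages = $3,315.30 − $256.94 = $3,058.36
Municipal income tax: $3,058.36 × 0.015 = $45.88
State income tax: $3,058.36 × 0.045 = $137.63
State unemployment insurance (employee share): $3,315.30 × 0.005 = $16.58
SDI: annual cap $135,501.60 already reached (YTD $138,012.45), so $0.00
Employee stock purchase plan: $3,315.30 × 0.0118 = $39.12
Fitness reimbursement repayment: $293.65
Dental insurance premium: $321.46
Total deductions = $256.94 + $45.88 + $137.63 + $16.58 + $0.00 + $39.12 + $293.65 + $321.46 = $1,111.26
Net pay = $3,315.30 − $1,111.26 = $2,204.04

$2,204.04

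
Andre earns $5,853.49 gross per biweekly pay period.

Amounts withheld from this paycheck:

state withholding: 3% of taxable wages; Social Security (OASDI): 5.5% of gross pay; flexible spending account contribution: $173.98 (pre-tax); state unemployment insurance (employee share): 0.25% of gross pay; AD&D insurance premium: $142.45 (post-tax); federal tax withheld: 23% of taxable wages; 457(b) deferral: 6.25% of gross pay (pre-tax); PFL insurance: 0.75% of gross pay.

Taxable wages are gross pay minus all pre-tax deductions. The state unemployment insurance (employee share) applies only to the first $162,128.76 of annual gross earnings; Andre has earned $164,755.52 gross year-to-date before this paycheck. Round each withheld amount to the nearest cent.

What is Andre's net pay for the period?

Flexible spending account contribution: $173.98
457(b) deferral: $5,853.49 × 0.0625 = $365.84
Pre-tax total = $173.98 + $365.84 = $539.82
Taxable wages = $5,853.49 − $539.82 = $5,313.67
Federal tax withheld: $5,313.67 × 0.23 = $1,222.14
State withholding: $5,313.67 × 0.03 = $159.41
Social Security (OASDI): $5,853.49 × 0.055 = $321.94
State unemployment insurance (employee share): annual cap $162,128.76 already reached (YTD $164,755.52), so $0.00
PFL insurance: $5,853.49 × 0.0075 = $43.90
AD&D insurance premium: $142.45
Total deductions = $173.98 + $365.84 + $1,222.14 + $159.41 + $321.94 + $0.00 + $43.90 + $142.45 = $2,429.66
Net pay = $5,853.49 − $2,429.66 = $3,423.83

$3,423.83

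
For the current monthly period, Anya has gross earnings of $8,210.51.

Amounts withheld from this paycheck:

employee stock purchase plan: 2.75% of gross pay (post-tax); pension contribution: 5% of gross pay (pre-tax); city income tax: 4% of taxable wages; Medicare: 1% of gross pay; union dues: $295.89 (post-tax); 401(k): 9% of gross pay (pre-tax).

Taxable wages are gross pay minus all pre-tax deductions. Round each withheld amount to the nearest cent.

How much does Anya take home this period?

$6,174.80

401(k): $8,210.51 × 0.09 = $738.95
Pension contribution: $8,210.51 × 0.05 = $410.53
Pre-tax total = $738.95 + $410.53 = $1,149.48
Taxable wages = $8,210.51 − $1,149.48 = $7,061.03
City income tax: $7,061.03 × 0.04 = $282.44
Medicare: $8,210.51 × 0.01 = $82.11
Union dues: $295.89
Employee stock purchase plan: $8,210.51 × 0.0275 = $225.79
Total deductions = $738.95 + $410.53 + $282.44 + $82.11 + $295.89 + $225.79 = $2,035.71
Net pay = $8,210.51 − $2,035.71 = $6,174.80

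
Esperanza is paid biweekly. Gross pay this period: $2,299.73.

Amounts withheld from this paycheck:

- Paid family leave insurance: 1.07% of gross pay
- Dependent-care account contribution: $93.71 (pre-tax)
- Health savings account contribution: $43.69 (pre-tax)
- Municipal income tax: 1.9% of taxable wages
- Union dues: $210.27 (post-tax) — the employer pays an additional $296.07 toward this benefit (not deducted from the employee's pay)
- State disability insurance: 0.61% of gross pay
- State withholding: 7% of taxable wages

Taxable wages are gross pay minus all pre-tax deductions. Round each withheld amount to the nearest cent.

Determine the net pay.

Health savings account contribution: $43.69
Dependent-care account contribution: $93.71
Pre-tax total = $43.69 + $93.71 = $137.40
Taxable wages = $2,299.73 − $137.40 = $2,162.33
State withholding: $2,162.33 × 0.07 = $151.36
Municipal income tax: $2,162.33 × 0.019 = $41.08
Paid family leave insurance: $2,299.73 × 0.0107 = $24.61
State disability insurance: $2,299.73 × 0.0061 = $14.03
Union dues: $210.27
(Employer's $296.07 toward union dues is not withheld from the employee.)
Total deductions = $43.69 + $93.71 + $151.36 + $41.08 + $24.61 + $14.03 + $210.27 = $578.75
Net pay = $2,299.73 − $578.75 = $1,720.98

$1,720.98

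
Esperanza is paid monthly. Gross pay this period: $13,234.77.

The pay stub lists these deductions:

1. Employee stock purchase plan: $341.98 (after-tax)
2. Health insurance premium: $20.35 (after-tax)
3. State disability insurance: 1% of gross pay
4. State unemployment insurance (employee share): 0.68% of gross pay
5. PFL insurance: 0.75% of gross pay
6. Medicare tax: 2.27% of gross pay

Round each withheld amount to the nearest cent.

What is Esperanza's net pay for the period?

PFL insurance: $13,234.77 × 0.0075 = $99.26
State disability insurance: $13,234.77 × 0.01 = $132.35
Medicare tax: $13,234.77 × 0.0227 = $300.43
State unemployment insurance (employee share): $13,234.77 × 0.0068 = $90.00
Health insurance premium: $20.35
Employee stock purchase plan: $341.98
Total deductions = $99.26 + $132.35 + $300.43 + $90.00 + $20.35 + $341.98 = $984.37
Net pay = $13,234.77 − $984.37 = $12,250.40

$12,250.40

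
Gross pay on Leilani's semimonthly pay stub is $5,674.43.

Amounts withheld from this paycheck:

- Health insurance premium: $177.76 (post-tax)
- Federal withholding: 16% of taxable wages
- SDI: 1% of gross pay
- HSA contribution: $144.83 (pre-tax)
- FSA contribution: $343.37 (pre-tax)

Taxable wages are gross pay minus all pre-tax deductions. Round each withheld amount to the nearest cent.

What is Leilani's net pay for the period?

$4,121.93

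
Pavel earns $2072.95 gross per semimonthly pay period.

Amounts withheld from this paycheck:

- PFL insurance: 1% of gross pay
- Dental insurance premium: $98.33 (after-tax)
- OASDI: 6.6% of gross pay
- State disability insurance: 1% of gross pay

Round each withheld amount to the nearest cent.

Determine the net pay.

PFL insurance: $2072.95 × 0.01 = $20.73
OASDI: $2072.95 × 0.066 = $136.81
State disability insurance: $2072.95 × 0.01 = $20.73
Dental insurance premium: $98.33
Total deductions = $20.73 + $136.81 + $20.73 + $98.33 = $276.60
Net pay = $2072.95 − $276.60 = $1796.35

$1796.35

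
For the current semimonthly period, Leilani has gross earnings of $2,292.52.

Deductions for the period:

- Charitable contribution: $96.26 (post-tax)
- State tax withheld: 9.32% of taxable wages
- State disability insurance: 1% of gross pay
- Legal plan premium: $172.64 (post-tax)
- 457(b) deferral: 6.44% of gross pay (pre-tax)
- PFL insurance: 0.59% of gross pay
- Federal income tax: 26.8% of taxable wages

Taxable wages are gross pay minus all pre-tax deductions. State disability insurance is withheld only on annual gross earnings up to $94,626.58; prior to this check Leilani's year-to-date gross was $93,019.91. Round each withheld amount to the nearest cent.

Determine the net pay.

457(b) deferral: $2,292.52 × 0.0644 = $147.64
Taxable wages = $2,292.52 − $147.64 = $2,144.88
Federal income tax: $2,144.88 × 0.268 = $574.83
State tax withheld: $2,144.88 × 0.0932 = $199.90
PFL insurance: $2,292.52 × 0.0059 = $13.53
State disability insurance: only $94,626.58 − $93,019.91 = $1,606.67 of this check is subject → $1,606.67 × 0.01 = $16.07
Charitable contribution: $96.26
Legal plan premium: $172.64
Total deductions = $147.64 + $574.83 + $199.90 + $13.53 + $16.07 + $96.26 + $172.64 = $1,220.87
Net pay = $2,292.52 − $1,220.87 = $1,071.65

$1,071.65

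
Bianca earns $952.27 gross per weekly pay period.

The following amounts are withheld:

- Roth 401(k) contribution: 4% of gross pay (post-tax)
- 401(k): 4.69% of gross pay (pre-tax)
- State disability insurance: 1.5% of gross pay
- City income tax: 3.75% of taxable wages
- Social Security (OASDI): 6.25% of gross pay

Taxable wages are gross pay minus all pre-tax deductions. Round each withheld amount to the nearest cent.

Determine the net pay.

401(k): $952.27 × 0.0469 = $44.66
Taxable wages = $952.27 − $44.66 = $907.61
City income tax: $907.61 × 0.0375 = $34.04
Social Security (OASDI): $952.27 × 0.0625 = $59.52
State disability insurance: $952.27 × 0.015 = $14.28
Roth 401(k) contribution: $952.27 × 0.04 = $38.09
Total deductions = $44.66 + $34.04 + $59.52 + $14.28 + $38.09 = $190.59
Net pay = $952.27 − $190.59 = $761.68

$761.68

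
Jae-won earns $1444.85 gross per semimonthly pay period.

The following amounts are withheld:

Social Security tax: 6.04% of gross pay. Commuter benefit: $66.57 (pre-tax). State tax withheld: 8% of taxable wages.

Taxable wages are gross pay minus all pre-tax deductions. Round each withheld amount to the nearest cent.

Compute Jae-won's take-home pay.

$1180.75

Commuter benefit: $66.57
Taxable wages = $1444.85 − $66.57 = $1378.28
State tax withheld: $1378.28 × 0.08 = $110.26
Social Security tax: $1444.85 × 0.0604 = $87.27
Total deductions = $66.57 + $110.26 + $87.27 = $264.10
Net pay = $1444.85 − $264.10 = $1180.75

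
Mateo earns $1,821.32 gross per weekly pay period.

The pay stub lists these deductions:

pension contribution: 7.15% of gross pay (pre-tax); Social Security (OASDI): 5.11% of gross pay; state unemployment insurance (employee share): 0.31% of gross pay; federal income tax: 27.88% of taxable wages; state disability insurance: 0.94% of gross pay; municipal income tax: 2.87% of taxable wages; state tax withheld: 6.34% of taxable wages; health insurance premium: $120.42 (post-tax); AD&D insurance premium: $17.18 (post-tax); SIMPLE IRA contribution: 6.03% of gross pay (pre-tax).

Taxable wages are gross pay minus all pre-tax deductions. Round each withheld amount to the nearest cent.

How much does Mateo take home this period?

SIMPLE IRA contribution: $1,821.32 × 0.0603 = $109.83
Pension contribution: $1,821.32 × 0.0715 = $130.22
Pre-tax total = $109.83 + $130.22 = $240.05
Taxable wages = $1,821.32 − $240.05 = $1,581.27
Municipal income tax: $1,581.27 × 0.0287 = $45.38
Federal income tax: $1,581.27 × 0.2788 = $440.86
State tax withheld: $1,581.27 × 0.0634 = $100.25
Social Security (OASDI): $1,821.32 × 0.0511 = $93.07
State disability insurance: $1,821.32 × 0.0094 = $17.12
State unemployment insurance (employee share): $1,821.32 × 0.0031 = $5.65
AD&D insurance premium: $17.18
Health insurance premium: $120.42
Total deductions = $109.83 + $130.22 + $45.38 + $440.86 + $100.25 + $93.07 + $17.12 + $5.65 + $17.18 + $120.42 = $1,079.98
Net pay = $1,821.32 − $1,079.98 = $741.34

$741.34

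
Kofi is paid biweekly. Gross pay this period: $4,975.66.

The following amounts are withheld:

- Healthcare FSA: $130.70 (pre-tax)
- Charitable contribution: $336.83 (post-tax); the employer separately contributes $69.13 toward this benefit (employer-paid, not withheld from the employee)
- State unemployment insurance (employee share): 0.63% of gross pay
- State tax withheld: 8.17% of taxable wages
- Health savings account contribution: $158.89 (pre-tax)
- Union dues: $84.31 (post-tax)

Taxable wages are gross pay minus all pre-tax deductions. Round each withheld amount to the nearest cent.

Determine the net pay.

$3,850.73

Health savings account contribution: $158.89
Healthcare FSA: $130.70
Pre-tax total = $158.89 + $130.70 = $289.59
Taxable wages = $4,975.66 − $289.59 = $4,686.07
State tax withheld: $4,686.07 × 0.0817 = $382.85
State unemployment insurance (employee share): $4,975.66 × 0.0063 = $31.35
Charitable contribution: $336.83
Union dues: $84.31
(Employer's $69.13 toward charitable contribution is not withheld from the employee.)
Total deductions = $158.89 + $130.70 + $382.85 + $31.35 + $336.83 + $84.31 = $1,124.93
Net pay = $4,975.66 − $1,124.93 = $3,850.73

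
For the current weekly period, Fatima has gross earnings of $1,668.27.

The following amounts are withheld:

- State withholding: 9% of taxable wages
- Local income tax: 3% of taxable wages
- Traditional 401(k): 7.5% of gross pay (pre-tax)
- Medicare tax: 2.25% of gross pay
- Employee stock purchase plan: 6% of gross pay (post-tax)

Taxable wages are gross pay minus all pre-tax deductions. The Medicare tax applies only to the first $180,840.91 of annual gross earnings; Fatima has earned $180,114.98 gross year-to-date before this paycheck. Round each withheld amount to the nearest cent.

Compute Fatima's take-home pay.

Traditional 401(k): $1,668.27 × 0.075 = $125.12
Taxable wages = $1,668.27 − $125.12 = $1,543.15
State withholding: $1,543.15 × 0.09 = $138.88
Local income tax: $1,543.15 × 0.03 = $46.29
Medicare tax: only $180,840.91 − $180,114.98 = $725.93 of this check is subject → $725.93 × 0.0225 = $16.33
Employee stock purchase plan: $1,668.27 × 0.06 = $100.10
Total deductions = $125.12 + $138.88 + $46.29 + $16.33 + $100.10 = $426.72
Net pay = $1,668.27 − $426.72 = $1,241.55

$1,241.55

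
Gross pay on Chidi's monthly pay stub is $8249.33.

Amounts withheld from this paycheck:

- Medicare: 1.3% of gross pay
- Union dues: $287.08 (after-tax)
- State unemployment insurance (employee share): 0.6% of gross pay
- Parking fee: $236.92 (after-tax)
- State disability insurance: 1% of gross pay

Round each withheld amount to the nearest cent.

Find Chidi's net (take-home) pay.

State disability insurance: $8249.33 × 0.01 = $82.49
Medicare: $8249.33 × 0.013 = $107.24
State unemployment insurance (employee share): $8249.33 × 0.006 = $49.50
Union dues: $287.08
Parking fee: $236.92
Total deductions = $82.49 + $107.24 + $49.50 + $287.08 + $236.92 = $763.23
Net pay = $8249.33 − $763.23 = $7486.10

$7486.10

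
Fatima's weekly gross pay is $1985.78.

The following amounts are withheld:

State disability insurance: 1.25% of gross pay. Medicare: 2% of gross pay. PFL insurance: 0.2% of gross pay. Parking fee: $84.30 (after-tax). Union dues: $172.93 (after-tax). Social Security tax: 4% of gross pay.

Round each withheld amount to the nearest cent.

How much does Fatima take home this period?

State disability insurance: $1985.78 × 0.0125 = $24.82
PFL insurance: $1985.78 × 0.002 = $3.97
Social Security tax: $1985.78 × 0.04 = $79.43
Medicare: $1985.78 × 0.02 = $39.72
Union dues: $172.93
Parking fee: $84.30
Total deductions = $24.82 + $3.97 + $79.43 + $39.72 + $172.93 + $84.30 = $405.17
Net pay = $1985.78 − $405.17 = $1580.61

$1580.61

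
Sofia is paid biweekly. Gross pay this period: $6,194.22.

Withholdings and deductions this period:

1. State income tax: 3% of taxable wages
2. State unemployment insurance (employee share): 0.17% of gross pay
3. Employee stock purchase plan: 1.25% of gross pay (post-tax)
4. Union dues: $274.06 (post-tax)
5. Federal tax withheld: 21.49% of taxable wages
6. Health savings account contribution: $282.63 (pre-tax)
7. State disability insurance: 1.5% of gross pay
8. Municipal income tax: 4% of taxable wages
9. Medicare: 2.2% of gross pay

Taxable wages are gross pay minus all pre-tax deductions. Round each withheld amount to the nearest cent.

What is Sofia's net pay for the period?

Health savings account contribution: $282.63
Taxable wages = $6,194.22 − $282.63 = $5,911.59
State income tax: $5,911.59 × 0.03 = $177.35
Municipal income tax: $5,911.59 × 0.04 = $236.46
Federal tax withheld: $5,911.59 × 0.2149 = $1,270.40
State unemployment insurance (employee share): $6,194.22 × 0.0017 = $10.53
State disability insurance: $6,194.22 × 0.015 = $92.91
Medicare: $6,194.22 × 0.022 = $136.27
Union dues: $274.06
Employee stock purchase plan: $6,194.22 × 0.0125 = $77.43
Total deductions = $282.63 + $177.35 + $236.46 + $1,270.40 + $10.53 + $92.91 + $136.27 + $274.06 + $77.43 = $2,558.04
Net pay = $6,194.22 − $2,558.04 = $3,636.18

$3,636.18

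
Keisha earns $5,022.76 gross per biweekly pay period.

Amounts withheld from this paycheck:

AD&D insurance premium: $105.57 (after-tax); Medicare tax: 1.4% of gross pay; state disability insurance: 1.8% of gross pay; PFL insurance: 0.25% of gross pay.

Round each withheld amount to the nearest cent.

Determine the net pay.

Medicare tax: $5,022.76 × 0.014 = $70.32
State disability insurance: $5,022.76 × 0.018 = $90.41
PFL insurance: $5,022.76 × 0.0025 = $12.56
AD&D insurance premium: $105.57
Total deductions = $70.32 + $90.41 + $12.56 + $105.57 = $278.86
Net pay = $5,022.76 − $278.86 = $4,743.90

$4,743.90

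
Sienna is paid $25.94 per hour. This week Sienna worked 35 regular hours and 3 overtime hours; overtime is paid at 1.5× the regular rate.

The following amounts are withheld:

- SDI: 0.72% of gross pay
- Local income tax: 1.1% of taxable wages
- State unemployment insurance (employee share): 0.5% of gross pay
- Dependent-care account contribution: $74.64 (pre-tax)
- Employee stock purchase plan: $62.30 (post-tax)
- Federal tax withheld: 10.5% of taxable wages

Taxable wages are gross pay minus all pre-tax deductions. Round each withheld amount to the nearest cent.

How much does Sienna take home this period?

$764.99

Regular pay: 35 × $25.94 = $907.90
Overtime pay: 3 × $25.94 × 1.5 = $116.73
Gross pay = $907.90 + $116.73 = $1,024.63
Dependent-care account contribution: $74.64
Taxable wages = $1,024.63 − $74.64 = $949.99
Local income tax: $949.99 × 0.011 = $10.45
Federal tax withheld: $949.99 × 0.105 = $99.75
State unemployment insurance (employee share): $1,024.63 × 0.005 = $5.12
SDI: $1,024.63 × 0.0072 = $7.38
Employee stock purchase plan: $62.30
Total deductions = $74.64 + $10.45 + $99.75 + $5.12 + $7.38 + $62.30 = $259.64
Net pay = $1,024.63 − $259.64 = $764.99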